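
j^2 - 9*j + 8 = (j - 8)*(j - 1)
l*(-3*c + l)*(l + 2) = -3*c*l^2 - 6*c*l + l^3 + 2*l^2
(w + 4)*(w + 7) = w^2 + 11*w + 28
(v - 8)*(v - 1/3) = v^2 - 25*v/3 + 8/3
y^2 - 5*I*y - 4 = (y - 4*I)*(y - I)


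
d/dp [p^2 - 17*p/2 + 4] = 2*p - 17/2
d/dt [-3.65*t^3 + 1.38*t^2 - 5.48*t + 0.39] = -10.95*t^2 + 2.76*t - 5.48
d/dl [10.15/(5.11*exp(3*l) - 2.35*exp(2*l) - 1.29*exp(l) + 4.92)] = (-155.5995*exp(2*l) + 47.705*exp(l) + 13.0935)*exp(l)/(5.11*exp(3*l) - 2.35*exp(2*l) - 1.29*exp(l) + 4.92)^2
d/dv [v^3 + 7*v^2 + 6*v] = 3*v^2 + 14*v + 6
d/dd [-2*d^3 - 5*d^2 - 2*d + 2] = -6*d^2 - 10*d - 2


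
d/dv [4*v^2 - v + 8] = 8*v - 1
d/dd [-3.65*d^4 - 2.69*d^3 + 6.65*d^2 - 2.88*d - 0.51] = -14.6*d^3 - 8.07*d^2 + 13.3*d - 2.88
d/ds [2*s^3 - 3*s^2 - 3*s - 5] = 6*s^2 - 6*s - 3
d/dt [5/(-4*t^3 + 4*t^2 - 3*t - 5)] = 5*(12*t^2 - 8*t + 3)/(4*t^3 - 4*t^2 + 3*t + 5)^2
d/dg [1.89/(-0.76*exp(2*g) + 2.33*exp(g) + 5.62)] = (2.8728*exp(g) - 4.4037)*exp(g)/(-0.76*exp(2*g) + 2.33*exp(g) + 5.62)^2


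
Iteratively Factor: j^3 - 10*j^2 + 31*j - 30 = (j - 3)*(j^2 - 7*j + 10) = (j - 3)*(j - 2)*(j - 5)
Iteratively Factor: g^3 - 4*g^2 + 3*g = (g)*(g^2 - 4*g + 3) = g*(g - 1)*(g - 3)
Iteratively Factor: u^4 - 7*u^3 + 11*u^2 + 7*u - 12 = (u - 3)*(u^3 - 4*u^2 - u + 4) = (u - 3)*(u - 1)*(u^2 - 3*u - 4) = (u - 3)*(u - 1)*(u + 1)*(u - 4)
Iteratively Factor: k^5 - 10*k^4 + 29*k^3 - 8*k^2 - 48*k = (k - 4)*(k^4 - 6*k^3 + 5*k^2 + 12*k) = (k - 4)*(k + 1)*(k^3 - 7*k^2 + 12*k) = (k - 4)*(k - 3)*(k + 1)*(k^2 - 4*k) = k*(k - 4)*(k - 3)*(k + 1)*(k - 4)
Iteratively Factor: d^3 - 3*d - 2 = (d + 1)*(d^2 - d - 2) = (d + 1)^2*(d - 2)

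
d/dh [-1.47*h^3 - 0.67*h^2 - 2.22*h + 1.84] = -4.41*h^2 - 1.34*h - 2.22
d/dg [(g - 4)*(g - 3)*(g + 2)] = 3*g^2 - 10*g - 2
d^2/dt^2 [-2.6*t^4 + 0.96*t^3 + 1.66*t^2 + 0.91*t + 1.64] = -31.2*t^2 + 5.76*t + 3.32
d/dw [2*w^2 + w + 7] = 4*w + 1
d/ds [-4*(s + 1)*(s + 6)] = -8*s - 28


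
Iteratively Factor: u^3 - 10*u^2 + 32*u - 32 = (u - 2)*(u^2 - 8*u + 16) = (u - 4)*(u - 2)*(u - 4)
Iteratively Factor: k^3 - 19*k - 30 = (k + 2)*(k^2 - 2*k - 15) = (k + 2)*(k + 3)*(k - 5)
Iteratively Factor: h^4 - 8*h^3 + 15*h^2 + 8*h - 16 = (h + 1)*(h^3 - 9*h^2 + 24*h - 16) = (h - 1)*(h + 1)*(h^2 - 8*h + 16) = (h - 4)*(h - 1)*(h + 1)*(h - 4)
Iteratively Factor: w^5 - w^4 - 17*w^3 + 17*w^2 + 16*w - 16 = (w + 4)*(w^4 - 5*w^3 + 3*w^2 + 5*w - 4) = (w - 4)*(w + 4)*(w^3 - w^2 - w + 1) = (w - 4)*(w - 1)*(w + 4)*(w^2 - 1) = (w - 4)*(w - 1)*(w + 1)*(w + 4)*(w - 1)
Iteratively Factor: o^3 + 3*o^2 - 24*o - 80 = (o + 4)*(o^2 - o - 20) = (o + 4)^2*(o - 5)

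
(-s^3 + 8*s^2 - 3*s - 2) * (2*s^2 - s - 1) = -2*s^5 + 17*s^4 - 13*s^3 - 9*s^2 + 5*s + 2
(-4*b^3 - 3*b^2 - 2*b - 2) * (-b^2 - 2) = 4*b^5 + 3*b^4 + 10*b^3 + 8*b^2 + 4*b + 4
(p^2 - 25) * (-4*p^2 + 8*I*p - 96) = -4*p^4 + 8*I*p^3 + 4*p^2 - 200*I*p + 2400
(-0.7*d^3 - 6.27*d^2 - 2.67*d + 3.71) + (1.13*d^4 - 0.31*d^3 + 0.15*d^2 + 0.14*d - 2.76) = 1.13*d^4 - 1.01*d^3 - 6.12*d^2 - 2.53*d + 0.95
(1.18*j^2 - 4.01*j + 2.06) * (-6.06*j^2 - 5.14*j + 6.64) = -7.1508*j^4 + 18.2354*j^3 + 15.963*j^2 - 37.2148*j + 13.6784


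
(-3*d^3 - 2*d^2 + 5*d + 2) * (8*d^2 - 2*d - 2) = -24*d^5 - 10*d^4 + 50*d^3 + 10*d^2 - 14*d - 4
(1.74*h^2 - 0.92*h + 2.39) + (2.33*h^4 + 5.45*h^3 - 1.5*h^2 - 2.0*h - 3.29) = 2.33*h^4 + 5.45*h^3 + 0.24*h^2 - 2.92*h - 0.9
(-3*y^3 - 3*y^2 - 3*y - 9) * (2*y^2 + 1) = -6*y^5 - 6*y^4 - 9*y^3 - 21*y^2 - 3*y - 9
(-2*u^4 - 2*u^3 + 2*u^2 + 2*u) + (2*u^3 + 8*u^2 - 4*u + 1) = -2*u^4 + 10*u^2 - 2*u + 1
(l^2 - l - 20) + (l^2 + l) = 2*l^2 - 20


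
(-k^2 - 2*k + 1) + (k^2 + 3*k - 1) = k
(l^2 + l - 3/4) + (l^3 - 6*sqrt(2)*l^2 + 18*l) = l^3 - 6*sqrt(2)*l^2 + l^2 + 19*l - 3/4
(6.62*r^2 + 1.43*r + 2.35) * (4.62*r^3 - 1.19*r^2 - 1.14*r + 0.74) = 30.5844*r^5 - 1.2712*r^4 + 1.6085*r^3 + 0.472099999999999*r^2 - 1.6208*r + 1.739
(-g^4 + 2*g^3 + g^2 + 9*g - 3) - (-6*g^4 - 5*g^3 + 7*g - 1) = 5*g^4 + 7*g^3 + g^2 + 2*g - 2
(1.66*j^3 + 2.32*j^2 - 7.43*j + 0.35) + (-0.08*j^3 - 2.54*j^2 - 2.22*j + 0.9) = 1.58*j^3 - 0.22*j^2 - 9.65*j + 1.25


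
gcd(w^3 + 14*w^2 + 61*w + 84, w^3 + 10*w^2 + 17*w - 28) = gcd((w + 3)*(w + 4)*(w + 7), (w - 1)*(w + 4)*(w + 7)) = w^2 + 11*w + 28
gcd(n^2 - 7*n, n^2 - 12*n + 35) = n - 7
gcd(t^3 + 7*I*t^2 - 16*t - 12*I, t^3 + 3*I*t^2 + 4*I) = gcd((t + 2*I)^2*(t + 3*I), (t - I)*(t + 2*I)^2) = t^2 + 4*I*t - 4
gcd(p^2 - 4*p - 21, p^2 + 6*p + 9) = p + 3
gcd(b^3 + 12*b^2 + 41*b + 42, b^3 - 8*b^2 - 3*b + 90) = b + 3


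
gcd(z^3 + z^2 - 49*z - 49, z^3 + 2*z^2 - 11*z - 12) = z + 1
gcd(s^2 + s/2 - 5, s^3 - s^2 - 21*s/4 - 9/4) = 1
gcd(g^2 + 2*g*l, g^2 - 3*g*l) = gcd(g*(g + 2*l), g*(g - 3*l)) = g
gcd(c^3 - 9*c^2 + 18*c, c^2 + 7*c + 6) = 1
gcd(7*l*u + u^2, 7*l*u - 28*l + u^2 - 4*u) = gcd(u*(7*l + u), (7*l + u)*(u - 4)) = 7*l + u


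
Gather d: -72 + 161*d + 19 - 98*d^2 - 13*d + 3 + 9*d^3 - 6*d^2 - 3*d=9*d^3 - 104*d^2 + 145*d - 50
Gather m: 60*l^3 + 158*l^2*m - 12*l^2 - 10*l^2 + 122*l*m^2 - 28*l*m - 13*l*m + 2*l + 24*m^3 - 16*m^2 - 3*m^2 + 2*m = 60*l^3 - 22*l^2 + 2*l + 24*m^3 + m^2*(122*l - 19) + m*(158*l^2 - 41*l + 2)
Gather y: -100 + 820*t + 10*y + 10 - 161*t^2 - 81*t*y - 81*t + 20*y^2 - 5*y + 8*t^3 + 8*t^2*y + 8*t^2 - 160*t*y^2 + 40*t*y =8*t^3 - 153*t^2 + 739*t + y^2*(20 - 160*t) + y*(8*t^2 - 41*t + 5) - 90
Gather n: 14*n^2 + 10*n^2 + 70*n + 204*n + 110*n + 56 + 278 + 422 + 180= 24*n^2 + 384*n + 936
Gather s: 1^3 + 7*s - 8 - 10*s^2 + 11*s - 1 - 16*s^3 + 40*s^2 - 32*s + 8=-16*s^3 + 30*s^2 - 14*s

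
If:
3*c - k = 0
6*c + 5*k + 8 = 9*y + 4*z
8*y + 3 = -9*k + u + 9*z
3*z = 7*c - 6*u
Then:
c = 217*z/801 - 182/801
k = 217*z/267 - 182/267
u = -442*z/2403 - 637/2403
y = 451*z/2403 + 862/2403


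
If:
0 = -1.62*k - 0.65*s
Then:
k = -0.401234567901235*s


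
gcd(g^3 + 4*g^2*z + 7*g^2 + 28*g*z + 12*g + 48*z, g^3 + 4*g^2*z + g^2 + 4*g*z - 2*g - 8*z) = g + 4*z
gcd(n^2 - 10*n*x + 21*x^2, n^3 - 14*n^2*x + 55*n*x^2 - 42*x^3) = -n + 7*x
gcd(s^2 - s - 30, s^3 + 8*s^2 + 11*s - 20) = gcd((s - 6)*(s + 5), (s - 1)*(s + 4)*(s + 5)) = s + 5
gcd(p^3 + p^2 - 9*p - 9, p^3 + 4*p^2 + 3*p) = p^2 + 4*p + 3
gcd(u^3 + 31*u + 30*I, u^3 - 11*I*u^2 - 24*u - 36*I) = u^2 - 5*I*u + 6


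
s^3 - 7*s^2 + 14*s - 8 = (s - 4)*(s - 2)*(s - 1)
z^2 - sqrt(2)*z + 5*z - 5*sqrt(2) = (z + 5)*(z - sqrt(2))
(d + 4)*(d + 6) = d^2 + 10*d + 24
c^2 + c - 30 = (c - 5)*(c + 6)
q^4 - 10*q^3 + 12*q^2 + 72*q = q*(q - 6)^2*(q + 2)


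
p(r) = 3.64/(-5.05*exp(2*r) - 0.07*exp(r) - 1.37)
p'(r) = 3.64*(10.1*exp(2*r) + 0.07*exp(r))/(-5.05*exp(2*r) - 0.07*exp(r) - 1.37)^2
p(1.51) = -0.03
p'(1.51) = 0.07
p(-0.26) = -0.82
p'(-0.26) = 1.13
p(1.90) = -0.02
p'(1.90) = 0.03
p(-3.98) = -2.65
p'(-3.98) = 0.01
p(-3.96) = -2.65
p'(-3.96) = 0.01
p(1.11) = -0.08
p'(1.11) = 0.15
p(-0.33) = -0.90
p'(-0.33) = 1.18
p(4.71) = -0.00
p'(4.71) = 0.00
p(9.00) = 0.00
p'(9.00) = 0.00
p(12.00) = 0.00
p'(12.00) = 0.00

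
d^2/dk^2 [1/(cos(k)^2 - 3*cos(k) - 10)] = (4*sin(k)^4 - 51*sin(k)^2 - 75*cos(k)/4 - 9*cos(3*k)/4 + 9)/(sin(k)^2 + 3*cos(k) + 9)^3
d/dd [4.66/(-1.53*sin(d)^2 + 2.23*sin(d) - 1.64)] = (14.2596*sin(d) - 10.3918)*cos(d)/(1.53*sin(d)^2 - 2.23*sin(d) + 1.64)^2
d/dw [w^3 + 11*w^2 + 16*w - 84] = 3*w^2 + 22*w + 16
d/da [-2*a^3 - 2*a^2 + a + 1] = -6*a^2 - 4*a + 1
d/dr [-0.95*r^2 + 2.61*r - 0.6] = 2.61 - 1.9*r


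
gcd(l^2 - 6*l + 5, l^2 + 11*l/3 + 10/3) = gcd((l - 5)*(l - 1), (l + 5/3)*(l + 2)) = 1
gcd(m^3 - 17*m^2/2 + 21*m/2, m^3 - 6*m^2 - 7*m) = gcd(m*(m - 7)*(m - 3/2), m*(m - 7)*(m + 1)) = m^2 - 7*m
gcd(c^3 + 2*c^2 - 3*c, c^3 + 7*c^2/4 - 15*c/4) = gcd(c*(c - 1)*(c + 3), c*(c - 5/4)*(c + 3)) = c^2 + 3*c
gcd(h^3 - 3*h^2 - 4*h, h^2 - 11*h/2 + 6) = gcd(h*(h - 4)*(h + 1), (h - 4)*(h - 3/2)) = h - 4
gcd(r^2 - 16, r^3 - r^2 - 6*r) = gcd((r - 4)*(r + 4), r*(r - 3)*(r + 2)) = 1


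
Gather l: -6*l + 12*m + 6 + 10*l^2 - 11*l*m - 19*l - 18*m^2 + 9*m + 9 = 10*l^2 + l*(-11*m - 25) - 18*m^2 + 21*m + 15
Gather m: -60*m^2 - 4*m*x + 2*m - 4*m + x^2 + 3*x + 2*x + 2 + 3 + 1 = -60*m^2 + m*(-4*x - 2) + x^2 + 5*x + 6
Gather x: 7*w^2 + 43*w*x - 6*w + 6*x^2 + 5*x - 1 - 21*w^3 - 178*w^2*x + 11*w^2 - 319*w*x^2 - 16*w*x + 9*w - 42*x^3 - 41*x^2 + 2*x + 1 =-21*w^3 + 18*w^2 + 3*w - 42*x^3 + x^2*(-319*w - 35) + x*(-178*w^2 + 27*w + 7)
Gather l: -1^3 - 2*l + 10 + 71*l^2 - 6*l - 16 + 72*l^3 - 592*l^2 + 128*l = 72*l^3 - 521*l^2 + 120*l - 7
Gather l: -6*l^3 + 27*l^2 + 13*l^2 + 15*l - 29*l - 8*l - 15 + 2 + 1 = -6*l^3 + 40*l^2 - 22*l - 12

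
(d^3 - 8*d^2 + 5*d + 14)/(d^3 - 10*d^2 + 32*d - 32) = (d^2 - 6*d - 7)/(d^2 - 8*d + 16)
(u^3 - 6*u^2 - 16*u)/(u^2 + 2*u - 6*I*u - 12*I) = u*(u - 8)/(u - 6*I)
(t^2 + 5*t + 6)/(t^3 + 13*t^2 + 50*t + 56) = (t + 3)/(t^2 + 11*t + 28)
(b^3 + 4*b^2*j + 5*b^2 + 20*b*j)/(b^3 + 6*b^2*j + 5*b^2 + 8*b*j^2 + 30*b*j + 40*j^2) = b/(b + 2*j)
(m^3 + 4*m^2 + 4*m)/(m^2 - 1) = m*(m^2 + 4*m + 4)/(m^2 - 1)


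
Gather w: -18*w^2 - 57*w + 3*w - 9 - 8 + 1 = -18*w^2 - 54*w - 16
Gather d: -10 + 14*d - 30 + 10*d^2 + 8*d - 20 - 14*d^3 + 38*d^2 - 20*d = -14*d^3 + 48*d^2 + 2*d - 60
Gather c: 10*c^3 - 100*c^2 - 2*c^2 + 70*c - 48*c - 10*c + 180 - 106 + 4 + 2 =10*c^3 - 102*c^2 + 12*c + 80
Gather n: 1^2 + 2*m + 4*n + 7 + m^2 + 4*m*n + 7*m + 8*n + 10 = m^2 + 9*m + n*(4*m + 12) + 18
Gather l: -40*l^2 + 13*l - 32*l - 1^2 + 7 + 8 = -40*l^2 - 19*l + 14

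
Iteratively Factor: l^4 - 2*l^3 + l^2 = (l - 1)*(l^3 - l^2) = l*(l - 1)*(l^2 - l) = l*(l - 1)^2*(l)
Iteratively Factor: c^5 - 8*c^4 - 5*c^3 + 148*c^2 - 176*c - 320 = (c + 4)*(c^4 - 12*c^3 + 43*c^2 - 24*c - 80) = (c - 4)*(c + 4)*(c^3 - 8*c^2 + 11*c + 20) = (c - 4)^2*(c + 4)*(c^2 - 4*c - 5) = (c - 5)*(c - 4)^2*(c + 4)*(c + 1)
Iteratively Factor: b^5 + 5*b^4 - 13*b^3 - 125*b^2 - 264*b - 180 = (b + 3)*(b^4 + 2*b^3 - 19*b^2 - 68*b - 60) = (b - 5)*(b + 3)*(b^3 + 7*b^2 + 16*b + 12) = (b - 5)*(b + 2)*(b + 3)*(b^2 + 5*b + 6) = (b - 5)*(b + 2)^2*(b + 3)*(b + 3)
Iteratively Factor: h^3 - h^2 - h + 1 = (h + 1)*(h^2 - 2*h + 1) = (h - 1)*(h + 1)*(h - 1)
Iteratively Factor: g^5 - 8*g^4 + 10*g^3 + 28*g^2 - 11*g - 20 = (g - 1)*(g^4 - 7*g^3 + 3*g^2 + 31*g + 20) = (g - 5)*(g - 1)*(g^3 - 2*g^2 - 7*g - 4) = (g - 5)*(g - 1)*(g + 1)*(g^2 - 3*g - 4) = (g - 5)*(g - 1)*(g + 1)^2*(g - 4)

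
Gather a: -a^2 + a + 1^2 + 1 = -a^2 + a + 2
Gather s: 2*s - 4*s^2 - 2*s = -4*s^2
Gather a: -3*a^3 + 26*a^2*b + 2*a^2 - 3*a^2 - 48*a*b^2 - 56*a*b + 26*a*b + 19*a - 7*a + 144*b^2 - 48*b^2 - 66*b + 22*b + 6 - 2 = -3*a^3 + a^2*(26*b - 1) + a*(-48*b^2 - 30*b + 12) + 96*b^2 - 44*b + 4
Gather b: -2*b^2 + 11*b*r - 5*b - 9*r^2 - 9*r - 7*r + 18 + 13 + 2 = -2*b^2 + b*(11*r - 5) - 9*r^2 - 16*r + 33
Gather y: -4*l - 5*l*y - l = -5*l*y - 5*l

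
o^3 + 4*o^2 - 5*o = o*(o - 1)*(o + 5)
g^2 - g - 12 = (g - 4)*(g + 3)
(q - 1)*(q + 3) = q^2 + 2*q - 3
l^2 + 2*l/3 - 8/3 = (l - 4/3)*(l + 2)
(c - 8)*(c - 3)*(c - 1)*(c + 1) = c^4 - 11*c^3 + 23*c^2 + 11*c - 24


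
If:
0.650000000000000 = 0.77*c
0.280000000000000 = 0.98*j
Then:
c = 0.84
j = 0.29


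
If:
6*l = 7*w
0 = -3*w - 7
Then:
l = -49/18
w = -7/3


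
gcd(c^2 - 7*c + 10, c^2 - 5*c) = c - 5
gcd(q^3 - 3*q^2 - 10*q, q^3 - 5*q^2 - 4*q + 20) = q^2 - 3*q - 10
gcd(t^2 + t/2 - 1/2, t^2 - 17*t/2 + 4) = t - 1/2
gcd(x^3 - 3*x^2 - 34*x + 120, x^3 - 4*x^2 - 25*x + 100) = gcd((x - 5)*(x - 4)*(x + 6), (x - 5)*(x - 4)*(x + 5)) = x^2 - 9*x + 20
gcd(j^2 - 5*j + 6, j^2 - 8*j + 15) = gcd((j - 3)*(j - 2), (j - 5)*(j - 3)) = j - 3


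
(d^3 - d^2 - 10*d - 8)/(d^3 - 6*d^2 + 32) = (d + 1)/(d - 4)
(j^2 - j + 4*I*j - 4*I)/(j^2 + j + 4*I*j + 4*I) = (j - 1)/(j + 1)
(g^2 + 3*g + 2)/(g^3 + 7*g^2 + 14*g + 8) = 1/(g + 4)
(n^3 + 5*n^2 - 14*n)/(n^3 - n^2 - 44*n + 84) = n/(n - 6)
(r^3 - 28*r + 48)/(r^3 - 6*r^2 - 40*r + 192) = (r - 2)/(r - 8)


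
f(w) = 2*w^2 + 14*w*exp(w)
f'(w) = 14*w*exp(w) + 4*w + 14*exp(w)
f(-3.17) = 18.23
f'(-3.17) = -13.96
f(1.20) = 58.66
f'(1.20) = 107.06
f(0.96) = 36.94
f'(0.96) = 75.50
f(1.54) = 105.31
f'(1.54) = 172.03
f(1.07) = 45.96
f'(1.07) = 88.77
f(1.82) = 163.88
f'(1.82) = 250.94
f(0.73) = 22.27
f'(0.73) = 53.18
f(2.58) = 489.99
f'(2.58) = 671.76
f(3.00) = 861.59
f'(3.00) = 1136.79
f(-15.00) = 450.00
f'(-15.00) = -60.00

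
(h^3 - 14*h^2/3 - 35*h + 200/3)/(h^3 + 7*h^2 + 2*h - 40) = (3*h^2 - 29*h + 40)/(3*(h^2 + 2*h - 8))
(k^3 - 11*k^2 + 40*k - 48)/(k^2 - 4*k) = k - 7 + 12/k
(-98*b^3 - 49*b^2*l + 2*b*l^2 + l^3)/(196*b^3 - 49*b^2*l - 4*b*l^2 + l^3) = (-2*b - l)/(4*b - l)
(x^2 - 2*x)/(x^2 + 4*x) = (x - 2)/(x + 4)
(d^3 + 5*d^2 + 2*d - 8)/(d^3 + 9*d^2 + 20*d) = (d^2 + d - 2)/(d*(d + 5))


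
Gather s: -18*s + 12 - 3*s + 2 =14 - 21*s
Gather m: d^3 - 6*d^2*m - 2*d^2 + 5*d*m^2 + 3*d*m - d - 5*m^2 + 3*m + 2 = d^3 - 2*d^2 - d + m^2*(5*d - 5) + m*(-6*d^2 + 3*d + 3) + 2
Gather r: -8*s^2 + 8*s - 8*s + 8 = 8 - 8*s^2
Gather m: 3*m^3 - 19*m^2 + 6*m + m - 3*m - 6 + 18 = 3*m^3 - 19*m^2 + 4*m + 12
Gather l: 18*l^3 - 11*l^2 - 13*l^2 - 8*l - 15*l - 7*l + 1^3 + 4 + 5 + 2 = 18*l^3 - 24*l^2 - 30*l + 12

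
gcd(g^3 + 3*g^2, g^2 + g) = g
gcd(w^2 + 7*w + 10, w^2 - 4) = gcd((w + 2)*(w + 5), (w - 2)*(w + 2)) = w + 2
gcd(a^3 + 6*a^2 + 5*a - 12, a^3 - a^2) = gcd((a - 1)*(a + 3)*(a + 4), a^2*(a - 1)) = a - 1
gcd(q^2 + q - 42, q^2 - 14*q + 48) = q - 6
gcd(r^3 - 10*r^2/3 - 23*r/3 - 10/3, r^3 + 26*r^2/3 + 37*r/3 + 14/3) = r^2 + 5*r/3 + 2/3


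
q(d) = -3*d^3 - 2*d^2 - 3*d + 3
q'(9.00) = -768.00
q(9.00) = -2373.00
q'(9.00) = -768.00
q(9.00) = -2373.00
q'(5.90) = -339.89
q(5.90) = -700.46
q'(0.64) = -9.25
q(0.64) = -0.53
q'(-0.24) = -2.56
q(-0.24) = 3.65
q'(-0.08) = -2.74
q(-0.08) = 3.23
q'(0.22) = -4.32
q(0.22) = 2.21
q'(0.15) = -3.80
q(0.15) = 2.49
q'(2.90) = -90.29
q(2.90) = -95.69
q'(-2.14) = -35.66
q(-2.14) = 29.66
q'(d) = -9*d^2 - 4*d - 3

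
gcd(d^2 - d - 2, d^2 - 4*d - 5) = d + 1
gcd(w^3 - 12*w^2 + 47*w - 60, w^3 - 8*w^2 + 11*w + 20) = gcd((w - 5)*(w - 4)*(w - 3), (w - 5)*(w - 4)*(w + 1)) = w^2 - 9*w + 20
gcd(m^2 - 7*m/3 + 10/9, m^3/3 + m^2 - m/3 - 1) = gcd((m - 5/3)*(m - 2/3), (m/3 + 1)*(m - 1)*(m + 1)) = 1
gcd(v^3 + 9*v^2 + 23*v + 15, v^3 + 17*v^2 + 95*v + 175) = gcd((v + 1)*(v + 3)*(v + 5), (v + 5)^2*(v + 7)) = v + 5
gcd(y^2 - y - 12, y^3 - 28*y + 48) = y - 4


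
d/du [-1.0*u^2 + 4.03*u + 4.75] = 4.03 - 2.0*u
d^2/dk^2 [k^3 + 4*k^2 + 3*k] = 6*k + 8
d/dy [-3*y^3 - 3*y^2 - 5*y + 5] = -9*y^2 - 6*y - 5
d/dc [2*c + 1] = 2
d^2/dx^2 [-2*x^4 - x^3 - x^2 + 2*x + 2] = -24*x^2 - 6*x - 2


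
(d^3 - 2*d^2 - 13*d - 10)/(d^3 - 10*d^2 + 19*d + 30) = (d + 2)/(d - 6)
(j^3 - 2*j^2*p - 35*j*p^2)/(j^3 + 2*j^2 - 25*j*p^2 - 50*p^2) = j*(-j + 7*p)/(-j^2 + 5*j*p - 2*j + 10*p)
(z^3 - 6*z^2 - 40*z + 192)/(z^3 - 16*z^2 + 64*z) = (z^2 + 2*z - 24)/(z*(z - 8))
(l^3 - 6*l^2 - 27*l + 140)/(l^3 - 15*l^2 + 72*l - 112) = (l + 5)/(l - 4)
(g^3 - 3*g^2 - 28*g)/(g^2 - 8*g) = (g^2 - 3*g - 28)/(g - 8)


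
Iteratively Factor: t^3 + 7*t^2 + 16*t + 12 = (t + 2)*(t^2 + 5*t + 6) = (t + 2)*(t + 3)*(t + 2)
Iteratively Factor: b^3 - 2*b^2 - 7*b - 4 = (b + 1)*(b^2 - 3*b - 4) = (b - 4)*(b + 1)*(b + 1)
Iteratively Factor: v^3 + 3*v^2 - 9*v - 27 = (v - 3)*(v^2 + 6*v + 9) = (v - 3)*(v + 3)*(v + 3)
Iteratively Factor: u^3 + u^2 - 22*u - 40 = (u + 4)*(u^2 - 3*u - 10) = (u + 2)*(u + 4)*(u - 5)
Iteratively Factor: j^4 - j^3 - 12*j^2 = (j - 4)*(j^3 + 3*j^2) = j*(j - 4)*(j^2 + 3*j) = j*(j - 4)*(j + 3)*(j)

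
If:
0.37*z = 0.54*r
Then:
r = 0.685185185185185*z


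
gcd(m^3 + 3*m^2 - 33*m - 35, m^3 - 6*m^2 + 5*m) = m - 5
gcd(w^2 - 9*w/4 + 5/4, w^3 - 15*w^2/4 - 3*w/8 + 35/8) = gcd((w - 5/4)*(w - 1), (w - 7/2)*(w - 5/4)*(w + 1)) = w - 5/4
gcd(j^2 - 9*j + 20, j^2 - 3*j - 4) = j - 4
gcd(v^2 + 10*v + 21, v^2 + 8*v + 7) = v + 7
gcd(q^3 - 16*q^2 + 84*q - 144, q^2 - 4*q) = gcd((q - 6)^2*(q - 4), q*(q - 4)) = q - 4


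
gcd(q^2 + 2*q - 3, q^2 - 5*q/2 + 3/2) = q - 1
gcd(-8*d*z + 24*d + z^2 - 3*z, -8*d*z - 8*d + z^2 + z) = -8*d + z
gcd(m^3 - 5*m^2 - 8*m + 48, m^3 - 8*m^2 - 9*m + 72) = m + 3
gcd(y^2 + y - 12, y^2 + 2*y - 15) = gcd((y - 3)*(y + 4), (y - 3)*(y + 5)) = y - 3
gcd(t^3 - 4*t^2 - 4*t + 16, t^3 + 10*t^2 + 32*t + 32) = t + 2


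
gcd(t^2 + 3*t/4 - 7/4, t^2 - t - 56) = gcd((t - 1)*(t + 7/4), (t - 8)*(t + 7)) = 1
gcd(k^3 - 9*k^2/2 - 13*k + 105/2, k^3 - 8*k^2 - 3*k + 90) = k - 5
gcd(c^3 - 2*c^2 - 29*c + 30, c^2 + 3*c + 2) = 1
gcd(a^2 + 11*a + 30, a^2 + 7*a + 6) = a + 6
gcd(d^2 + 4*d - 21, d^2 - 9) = d - 3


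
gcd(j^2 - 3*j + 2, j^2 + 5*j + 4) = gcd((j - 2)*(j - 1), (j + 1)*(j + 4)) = 1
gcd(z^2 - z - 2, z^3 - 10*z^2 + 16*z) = z - 2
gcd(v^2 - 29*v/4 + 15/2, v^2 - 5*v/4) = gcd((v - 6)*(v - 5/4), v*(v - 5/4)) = v - 5/4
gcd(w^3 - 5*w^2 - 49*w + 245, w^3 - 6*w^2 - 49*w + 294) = w^2 - 49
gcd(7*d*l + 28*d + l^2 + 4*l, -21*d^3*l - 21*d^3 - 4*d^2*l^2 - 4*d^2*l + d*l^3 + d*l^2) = 1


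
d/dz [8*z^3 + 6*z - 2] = 24*z^2 + 6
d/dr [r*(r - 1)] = 2*r - 1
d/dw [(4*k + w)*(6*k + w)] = 10*k + 2*w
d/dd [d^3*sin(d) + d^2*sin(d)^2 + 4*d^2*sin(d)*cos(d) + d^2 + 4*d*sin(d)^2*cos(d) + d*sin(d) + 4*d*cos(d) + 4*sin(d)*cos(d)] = d^3*cos(d) + 3*d^2*sin(d) + d^2*sin(2*d) + 4*d^2*cos(2*d) - 5*d*sin(d) + 4*d*sin(2*d) + 3*d*sin(3*d) + d*cos(d) - d*cos(2*d) + 3*d + sin(d) + 5*cos(d) + 4*cos(2*d) - cos(3*d)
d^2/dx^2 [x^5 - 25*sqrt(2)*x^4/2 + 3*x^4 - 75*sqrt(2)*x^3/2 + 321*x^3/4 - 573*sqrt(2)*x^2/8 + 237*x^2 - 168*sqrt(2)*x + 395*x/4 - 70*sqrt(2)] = 20*x^3 - 150*sqrt(2)*x^2 + 36*x^2 - 225*sqrt(2)*x + 963*x/2 - 573*sqrt(2)/4 + 474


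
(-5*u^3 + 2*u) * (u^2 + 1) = -5*u^5 - 3*u^3 + 2*u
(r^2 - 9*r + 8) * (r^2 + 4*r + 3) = r^4 - 5*r^3 - 25*r^2 + 5*r + 24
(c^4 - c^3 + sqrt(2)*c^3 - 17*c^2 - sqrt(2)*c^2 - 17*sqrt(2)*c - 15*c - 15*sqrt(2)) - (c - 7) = c^4 - c^3 + sqrt(2)*c^3 - 17*c^2 - sqrt(2)*c^2 - 17*sqrt(2)*c - 16*c - 15*sqrt(2) + 7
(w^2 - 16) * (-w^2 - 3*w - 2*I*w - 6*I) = -w^4 - 3*w^3 - 2*I*w^3 + 16*w^2 - 6*I*w^2 + 48*w + 32*I*w + 96*I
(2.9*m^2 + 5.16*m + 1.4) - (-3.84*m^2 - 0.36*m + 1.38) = 6.74*m^2 + 5.52*m + 0.02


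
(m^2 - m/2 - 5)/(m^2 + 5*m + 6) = (m - 5/2)/(m + 3)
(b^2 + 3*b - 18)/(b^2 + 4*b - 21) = (b + 6)/(b + 7)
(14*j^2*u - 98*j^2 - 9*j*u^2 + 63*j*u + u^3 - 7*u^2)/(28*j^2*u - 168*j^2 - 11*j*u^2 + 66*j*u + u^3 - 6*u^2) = (-2*j*u + 14*j + u^2 - 7*u)/(-4*j*u + 24*j + u^2 - 6*u)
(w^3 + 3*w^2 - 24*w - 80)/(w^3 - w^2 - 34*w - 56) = (w^2 - w - 20)/(w^2 - 5*w - 14)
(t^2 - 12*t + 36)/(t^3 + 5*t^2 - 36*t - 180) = (t - 6)/(t^2 + 11*t + 30)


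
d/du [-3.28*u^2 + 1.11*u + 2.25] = 1.11 - 6.56*u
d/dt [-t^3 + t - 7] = 1 - 3*t^2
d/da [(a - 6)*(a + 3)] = 2*a - 3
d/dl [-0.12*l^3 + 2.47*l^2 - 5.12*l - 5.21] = -0.36*l^2 + 4.94*l - 5.12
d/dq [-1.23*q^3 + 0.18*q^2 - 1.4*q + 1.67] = -3.69*q^2 + 0.36*q - 1.4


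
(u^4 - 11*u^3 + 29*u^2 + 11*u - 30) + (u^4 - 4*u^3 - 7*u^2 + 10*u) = 2*u^4 - 15*u^3 + 22*u^2 + 21*u - 30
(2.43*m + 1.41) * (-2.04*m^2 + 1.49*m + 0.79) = -4.9572*m^3 + 0.7443*m^2 + 4.0206*m + 1.1139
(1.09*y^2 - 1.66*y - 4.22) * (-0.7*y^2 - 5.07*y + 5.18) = -0.763*y^4 - 4.3643*y^3 + 17.0164*y^2 + 12.7966*y - 21.8596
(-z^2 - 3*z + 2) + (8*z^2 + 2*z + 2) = 7*z^2 - z + 4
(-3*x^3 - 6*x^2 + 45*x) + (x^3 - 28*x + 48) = -2*x^3 - 6*x^2 + 17*x + 48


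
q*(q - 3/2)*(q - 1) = q^3 - 5*q^2/2 + 3*q/2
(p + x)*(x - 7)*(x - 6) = p*x^2 - 13*p*x + 42*p + x^3 - 13*x^2 + 42*x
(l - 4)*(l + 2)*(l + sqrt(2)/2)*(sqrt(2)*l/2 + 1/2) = sqrt(2)*l^4/2 - sqrt(2)*l^3 + l^3 - 15*sqrt(2)*l^2/4 - 2*l^2 - 8*l - sqrt(2)*l/2 - 2*sqrt(2)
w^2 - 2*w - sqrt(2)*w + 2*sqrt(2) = (w - 2)*(w - sqrt(2))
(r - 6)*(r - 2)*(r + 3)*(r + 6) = r^4 + r^3 - 42*r^2 - 36*r + 216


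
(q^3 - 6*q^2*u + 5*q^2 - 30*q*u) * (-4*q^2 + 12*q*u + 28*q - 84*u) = -4*q^5 + 36*q^4*u + 8*q^4 - 72*q^3*u^2 - 72*q^3*u + 140*q^3 + 144*q^2*u^2 - 1260*q^2*u + 2520*q*u^2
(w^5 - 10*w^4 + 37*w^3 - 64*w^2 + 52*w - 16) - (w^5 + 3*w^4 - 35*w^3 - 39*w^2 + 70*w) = -13*w^4 + 72*w^3 - 25*w^2 - 18*w - 16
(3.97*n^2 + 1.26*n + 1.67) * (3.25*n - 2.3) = 12.9025*n^3 - 5.036*n^2 + 2.5295*n - 3.841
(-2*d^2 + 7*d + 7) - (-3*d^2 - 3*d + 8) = d^2 + 10*d - 1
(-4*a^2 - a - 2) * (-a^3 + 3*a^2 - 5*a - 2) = 4*a^5 - 11*a^4 + 19*a^3 + 7*a^2 + 12*a + 4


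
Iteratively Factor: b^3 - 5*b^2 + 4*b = (b)*(b^2 - 5*b + 4) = b*(b - 4)*(b - 1)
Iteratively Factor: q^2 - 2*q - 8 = (q - 4)*(q + 2)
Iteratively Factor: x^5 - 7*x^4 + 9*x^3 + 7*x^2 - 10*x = (x + 1)*(x^4 - 8*x^3 + 17*x^2 - 10*x) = (x - 5)*(x + 1)*(x^3 - 3*x^2 + 2*x) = (x - 5)*(x - 1)*(x + 1)*(x^2 - 2*x) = x*(x - 5)*(x - 1)*(x + 1)*(x - 2)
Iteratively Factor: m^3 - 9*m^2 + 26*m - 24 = (m - 2)*(m^2 - 7*m + 12) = (m - 3)*(m - 2)*(m - 4)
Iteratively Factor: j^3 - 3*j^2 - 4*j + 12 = (j + 2)*(j^2 - 5*j + 6) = (j - 2)*(j + 2)*(j - 3)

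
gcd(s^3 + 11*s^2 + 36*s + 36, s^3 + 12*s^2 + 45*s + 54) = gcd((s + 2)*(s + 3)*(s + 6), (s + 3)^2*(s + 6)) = s^2 + 9*s + 18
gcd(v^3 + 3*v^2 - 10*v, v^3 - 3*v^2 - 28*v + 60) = v^2 + 3*v - 10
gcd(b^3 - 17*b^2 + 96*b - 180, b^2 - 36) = b - 6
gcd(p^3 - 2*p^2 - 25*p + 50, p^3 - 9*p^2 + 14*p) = p - 2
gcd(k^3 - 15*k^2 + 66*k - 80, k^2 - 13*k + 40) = k^2 - 13*k + 40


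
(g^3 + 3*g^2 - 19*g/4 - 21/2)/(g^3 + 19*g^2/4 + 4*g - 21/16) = 4*(g - 2)/(4*g - 1)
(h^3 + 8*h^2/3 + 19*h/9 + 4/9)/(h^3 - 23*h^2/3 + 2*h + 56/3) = (3*h^2 + 4*h + 1)/(3*(h^2 - 9*h + 14))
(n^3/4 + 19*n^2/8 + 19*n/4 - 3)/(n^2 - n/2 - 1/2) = (-2*n^3 - 19*n^2 - 38*n + 24)/(4*(-2*n^2 + n + 1))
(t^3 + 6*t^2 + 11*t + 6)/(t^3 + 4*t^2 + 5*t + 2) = (t + 3)/(t + 1)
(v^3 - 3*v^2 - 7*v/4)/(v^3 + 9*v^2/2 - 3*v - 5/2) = v*(2*v - 7)/(2*(v^2 + 4*v - 5))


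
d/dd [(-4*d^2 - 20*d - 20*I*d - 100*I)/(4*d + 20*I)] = -1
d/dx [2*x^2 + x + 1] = 4*x + 1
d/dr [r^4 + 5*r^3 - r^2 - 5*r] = 4*r^3 + 15*r^2 - 2*r - 5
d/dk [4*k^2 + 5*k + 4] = 8*k + 5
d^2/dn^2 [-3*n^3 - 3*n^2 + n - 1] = -18*n - 6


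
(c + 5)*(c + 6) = c^2 + 11*c + 30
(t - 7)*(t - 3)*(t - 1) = t^3 - 11*t^2 + 31*t - 21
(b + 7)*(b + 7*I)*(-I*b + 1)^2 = -b^4 - 7*b^3 - 9*I*b^3 + 15*b^2 - 63*I*b^2 + 105*b + 7*I*b + 49*I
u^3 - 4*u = u*(u - 2)*(u + 2)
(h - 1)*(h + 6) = h^2 + 5*h - 6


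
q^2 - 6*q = q*(q - 6)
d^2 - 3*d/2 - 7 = (d - 7/2)*(d + 2)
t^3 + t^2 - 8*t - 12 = (t - 3)*(t + 2)^2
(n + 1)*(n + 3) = n^2 + 4*n + 3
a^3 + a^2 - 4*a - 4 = (a - 2)*(a + 1)*(a + 2)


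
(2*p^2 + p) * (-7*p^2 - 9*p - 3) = -14*p^4 - 25*p^3 - 15*p^2 - 3*p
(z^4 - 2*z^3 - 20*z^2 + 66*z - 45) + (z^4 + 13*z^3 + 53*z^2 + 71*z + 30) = 2*z^4 + 11*z^3 + 33*z^2 + 137*z - 15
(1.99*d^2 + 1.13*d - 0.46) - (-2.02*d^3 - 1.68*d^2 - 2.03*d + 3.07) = 2.02*d^3 + 3.67*d^2 + 3.16*d - 3.53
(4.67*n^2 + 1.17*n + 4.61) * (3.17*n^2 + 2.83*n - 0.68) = 14.8039*n^4 + 16.925*n^3 + 14.7492*n^2 + 12.2507*n - 3.1348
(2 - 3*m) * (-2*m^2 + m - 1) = 6*m^3 - 7*m^2 + 5*m - 2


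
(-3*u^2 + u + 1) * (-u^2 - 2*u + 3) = 3*u^4 + 5*u^3 - 12*u^2 + u + 3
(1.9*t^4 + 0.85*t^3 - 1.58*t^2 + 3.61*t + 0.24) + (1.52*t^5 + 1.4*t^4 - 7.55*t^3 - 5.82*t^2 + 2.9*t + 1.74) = 1.52*t^5 + 3.3*t^4 - 6.7*t^3 - 7.4*t^2 + 6.51*t + 1.98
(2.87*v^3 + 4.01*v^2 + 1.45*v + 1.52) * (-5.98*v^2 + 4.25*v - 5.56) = -17.1626*v^5 - 11.7823*v^4 - 7.5857*v^3 - 25.2227*v^2 - 1.602*v - 8.4512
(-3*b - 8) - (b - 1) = -4*b - 7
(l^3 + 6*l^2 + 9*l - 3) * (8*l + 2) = 8*l^4 + 50*l^3 + 84*l^2 - 6*l - 6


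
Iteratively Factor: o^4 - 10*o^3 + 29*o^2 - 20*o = (o - 4)*(o^3 - 6*o^2 + 5*o) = (o - 4)*(o - 1)*(o^2 - 5*o) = (o - 5)*(o - 4)*(o - 1)*(o)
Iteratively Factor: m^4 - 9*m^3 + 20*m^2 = (m)*(m^3 - 9*m^2 + 20*m) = m^2*(m^2 - 9*m + 20) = m^2*(m - 5)*(m - 4)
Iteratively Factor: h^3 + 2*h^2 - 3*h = (h + 3)*(h^2 - h) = h*(h + 3)*(h - 1)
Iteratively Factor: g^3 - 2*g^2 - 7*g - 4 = (g - 4)*(g^2 + 2*g + 1) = (g - 4)*(g + 1)*(g + 1)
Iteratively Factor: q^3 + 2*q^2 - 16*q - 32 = (q + 2)*(q^2 - 16) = (q - 4)*(q + 2)*(q + 4)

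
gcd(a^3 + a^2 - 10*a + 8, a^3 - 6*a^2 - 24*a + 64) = a^2 + 2*a - 8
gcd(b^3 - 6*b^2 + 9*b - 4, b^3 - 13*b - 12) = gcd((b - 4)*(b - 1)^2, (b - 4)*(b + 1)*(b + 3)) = b - 4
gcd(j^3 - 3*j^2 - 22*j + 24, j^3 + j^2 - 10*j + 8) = j^2 + 3*j - 4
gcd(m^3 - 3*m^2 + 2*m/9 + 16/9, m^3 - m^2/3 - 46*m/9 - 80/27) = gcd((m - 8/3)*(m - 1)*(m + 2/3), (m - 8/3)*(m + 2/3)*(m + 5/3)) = m^2 - 2*m - 16/9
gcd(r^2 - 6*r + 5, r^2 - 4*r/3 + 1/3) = r - 1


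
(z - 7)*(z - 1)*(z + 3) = z^3 - 5*z^2 - 17*z + 21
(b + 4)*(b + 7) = b^2 + 11*b + 28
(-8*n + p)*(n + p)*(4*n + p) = -32*n^3 - 36*n^2*p - 3*n*p^2 + p^3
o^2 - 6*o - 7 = (o - 7)*(o + 1)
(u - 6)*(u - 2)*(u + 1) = u^3 - 7*u^2 + 4*u + 12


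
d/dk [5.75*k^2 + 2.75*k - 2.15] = 11.5*k + 2.75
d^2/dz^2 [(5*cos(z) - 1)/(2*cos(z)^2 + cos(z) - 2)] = (-180*sin(z)^4*cos(z) + 26*sin(z)^4 - 35*sin(z)^2 + 89*cos(z)/2 - 117*cos(3*z)/2 + 10*cos(5*z) + 19)/(-2*sin(z)^2 + cos(z))^3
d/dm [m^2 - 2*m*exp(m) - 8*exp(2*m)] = -2*m*exp(m) + 2*m - 16*exp(2*m) - 2*exp(m)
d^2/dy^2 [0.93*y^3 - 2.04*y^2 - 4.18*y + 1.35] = 5.58*y - 4.08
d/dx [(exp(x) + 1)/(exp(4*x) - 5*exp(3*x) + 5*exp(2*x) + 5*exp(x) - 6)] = (-3*exp(2*x) + 12*exp(x) - 11)*exp(x)/(exp(6*x) - 12*exp(5*x) + 58*exp(4*x) - 144*exp(3*x) + 193*exp(2*x) - 132*exp(x) + 36)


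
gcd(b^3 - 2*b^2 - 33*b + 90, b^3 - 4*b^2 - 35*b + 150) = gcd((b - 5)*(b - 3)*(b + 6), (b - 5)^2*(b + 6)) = b^2 + b - 30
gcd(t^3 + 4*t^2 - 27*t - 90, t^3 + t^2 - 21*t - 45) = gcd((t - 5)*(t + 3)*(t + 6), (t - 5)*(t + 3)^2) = t^2 - 2*t - 15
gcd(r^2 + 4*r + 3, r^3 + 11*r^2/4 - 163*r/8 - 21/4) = 1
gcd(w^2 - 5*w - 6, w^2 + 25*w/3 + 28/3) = 1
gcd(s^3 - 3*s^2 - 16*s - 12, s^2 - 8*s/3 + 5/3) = 1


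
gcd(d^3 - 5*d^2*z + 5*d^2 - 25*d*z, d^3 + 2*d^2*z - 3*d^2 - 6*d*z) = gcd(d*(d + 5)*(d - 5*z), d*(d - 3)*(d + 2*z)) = d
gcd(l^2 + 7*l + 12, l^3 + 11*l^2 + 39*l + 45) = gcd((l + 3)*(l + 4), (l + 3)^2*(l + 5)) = l + 3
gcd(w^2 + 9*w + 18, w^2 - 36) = w + 6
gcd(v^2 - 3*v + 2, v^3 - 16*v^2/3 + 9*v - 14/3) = v^2 - 3*v + 2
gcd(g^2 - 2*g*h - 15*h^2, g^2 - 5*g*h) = g - 5*h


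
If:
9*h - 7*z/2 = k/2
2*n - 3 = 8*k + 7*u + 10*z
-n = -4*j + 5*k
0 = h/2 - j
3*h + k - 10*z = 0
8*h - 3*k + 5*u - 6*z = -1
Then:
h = -136/18289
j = -68/18289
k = -1272/18289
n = 6088/18289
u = -4405/18289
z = -168/18289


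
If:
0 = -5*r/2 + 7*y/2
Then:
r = 7*y/5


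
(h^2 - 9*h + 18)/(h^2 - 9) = (h - 6)/(h + 3)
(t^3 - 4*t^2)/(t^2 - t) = t*(t - 4)/(t - 1)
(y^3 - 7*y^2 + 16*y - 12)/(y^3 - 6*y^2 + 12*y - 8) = (y - 3)/(y - 2)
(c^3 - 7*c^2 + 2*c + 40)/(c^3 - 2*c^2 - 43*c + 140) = (c + 2)/(c + 7)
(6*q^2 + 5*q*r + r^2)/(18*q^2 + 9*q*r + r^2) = (2*q + r)/(6*q + r)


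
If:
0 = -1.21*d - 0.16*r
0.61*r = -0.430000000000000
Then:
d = 0.09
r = -0.70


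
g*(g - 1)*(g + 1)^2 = g^4 + g^3 - g^2 - g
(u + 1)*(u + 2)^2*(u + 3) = u^4 + 8*u^3 + 23*u^2 + 28*u + 12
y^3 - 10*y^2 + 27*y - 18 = (y - 6)*(y - 3)*(y - 1)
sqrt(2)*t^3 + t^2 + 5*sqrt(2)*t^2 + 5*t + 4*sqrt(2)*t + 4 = (t + 1)*(t + 4)*(sqrt(2)*t + 1)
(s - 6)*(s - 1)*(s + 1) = s^3 - 6*s^2 - s + 6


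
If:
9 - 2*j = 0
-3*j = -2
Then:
No Solution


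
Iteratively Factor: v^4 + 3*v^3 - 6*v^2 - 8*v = (v)*(v^3 + 3*v^2 - 6*v - 8) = v*(v + 4)*(v^2 - v - 2) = v*(v + 1)*(v + 4)*(v - 2)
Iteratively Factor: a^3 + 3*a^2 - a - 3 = (a - 1)*(a^2 + 4*a + 3) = (a - 1)*(a + 1)*(a + 3)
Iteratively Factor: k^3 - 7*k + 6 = (k - 1)*(k^2 + k - 6) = (k - 1)*(k + 3)*(k - 2)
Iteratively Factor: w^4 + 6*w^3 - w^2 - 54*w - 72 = (w + 2)*(w^3 + 4*w^2 - 9*w - 36) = (w + 2)*(w + 3)*(w^2 + w - 12) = (w - 3)*(w + 2)*(w + 3)*(w + 4)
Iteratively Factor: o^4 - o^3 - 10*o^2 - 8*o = (o + 2)*(o^3 - 3*o^2 - 4*o) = o*(o + 2)*(o^2 - 3*o - 4) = o*(o - 4)*(o + 2)*(o + 1)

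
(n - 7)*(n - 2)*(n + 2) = n^3 - 7*n^2 - 4*n + 28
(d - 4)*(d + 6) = d^2 + 2*d - 24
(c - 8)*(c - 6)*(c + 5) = c^3 - 9*c^2 - 22*c + 240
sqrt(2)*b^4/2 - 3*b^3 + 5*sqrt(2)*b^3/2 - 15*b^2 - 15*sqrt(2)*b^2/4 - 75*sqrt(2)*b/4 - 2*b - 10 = (b + 5)*(b - 4*sqrt(2))*(b + sqrt(2)/2)*(sqrt(2)*b/2 + 1/2)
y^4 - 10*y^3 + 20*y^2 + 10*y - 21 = (y - 7)*(y - 3)*(y - 1)*(y + 1)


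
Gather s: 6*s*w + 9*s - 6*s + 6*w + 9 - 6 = s*(6*w + 3) + 6*w + 3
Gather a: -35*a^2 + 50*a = -35*a^2 + 50*a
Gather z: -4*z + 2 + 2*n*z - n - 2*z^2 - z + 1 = -n - 2*z^2 + z*(2*n - 5) + 3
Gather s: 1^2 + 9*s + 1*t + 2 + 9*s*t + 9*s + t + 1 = s*(9*t + 18) + 2*t + 4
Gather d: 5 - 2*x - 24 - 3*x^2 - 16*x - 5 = -3*x^2 - 18*x - 24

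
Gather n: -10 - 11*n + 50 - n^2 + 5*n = -n^2 - 6*n + 40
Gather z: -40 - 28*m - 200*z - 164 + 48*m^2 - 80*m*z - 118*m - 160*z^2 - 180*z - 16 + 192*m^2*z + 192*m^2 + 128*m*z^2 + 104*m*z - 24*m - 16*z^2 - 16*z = 240*m^2 - 170*m + z^2*(128*m - 176) + z*(192*m^2 + 24*m - 396) - 220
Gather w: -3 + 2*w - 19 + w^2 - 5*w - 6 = w^2 - 3*w - 28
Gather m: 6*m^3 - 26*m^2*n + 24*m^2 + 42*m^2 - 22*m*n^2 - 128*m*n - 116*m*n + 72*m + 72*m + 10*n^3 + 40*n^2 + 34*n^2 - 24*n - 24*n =6*m^3 + m^2*(66 - 26*n) + m*(-22*n^2 - 244*n + 144) + 10*n^3 + 74*n^2 - 48*n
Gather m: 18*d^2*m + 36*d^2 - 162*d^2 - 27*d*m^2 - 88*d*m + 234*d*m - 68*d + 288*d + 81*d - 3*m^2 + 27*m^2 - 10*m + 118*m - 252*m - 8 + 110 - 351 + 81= -126*d^2 + 301*d + m^2*(24 - 27*d) + m*(18*d^2 + 146*d - 144) - 168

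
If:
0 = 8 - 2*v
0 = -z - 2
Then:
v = 4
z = -2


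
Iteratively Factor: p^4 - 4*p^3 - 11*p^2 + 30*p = (p + 3)*(p^3 - 7*p^2 + 10*p) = (p - 2)*(p + 3)*(p^2 - 5*p) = p*(p - 2)*(p + 3)*(p - 5)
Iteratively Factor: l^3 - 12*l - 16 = (l - 4)*(l^2 + 4*l + 4) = (l - 4)*(l + 2)*(l + 2)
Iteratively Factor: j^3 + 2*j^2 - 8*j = (j)*(j^2 + 2*j - 8) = j*(j + 4)*(j - 2)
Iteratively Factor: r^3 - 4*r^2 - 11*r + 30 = (r + 3)*(r^2 - 7*r + 10) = (r - 2)*(r + 3)*(r - 5)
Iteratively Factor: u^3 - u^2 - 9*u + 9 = (u + 3)*(u^2 - 4*u + 3) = (u - 3)*(u + 3)*(u - 1)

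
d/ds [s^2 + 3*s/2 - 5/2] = 2*s + 3/2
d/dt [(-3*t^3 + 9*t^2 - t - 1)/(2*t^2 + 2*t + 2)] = t*(-3*t^3 - 6*t^2 + t + 20)/(2*(t^4 + 2*t^3 + 3*t^2 + 2*t + 1))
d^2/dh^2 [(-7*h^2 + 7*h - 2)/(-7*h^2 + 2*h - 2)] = 10*(-49*h^3 + 42*h - 4)/(343*h^6 - 294*h^5 + 378*h^4 - 176*h^3 + 108*h^2 - 24*h + 8)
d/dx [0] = 0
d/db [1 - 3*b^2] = -6*b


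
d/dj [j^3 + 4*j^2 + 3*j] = 3*j^2 + 8*j + 3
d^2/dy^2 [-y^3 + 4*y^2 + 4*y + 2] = 8 - 6*y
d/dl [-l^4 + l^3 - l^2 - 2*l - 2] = -4*l^3 + 3*l^2 - 2*l - 2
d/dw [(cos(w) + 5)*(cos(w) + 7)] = -2*(cos(w) + 6)*sin(w)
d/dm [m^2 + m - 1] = 2*m + 1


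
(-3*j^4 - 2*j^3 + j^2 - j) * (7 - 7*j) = 21*j^5 - 7*j^4 - 21*j^3 + 14*j^2 - 7*j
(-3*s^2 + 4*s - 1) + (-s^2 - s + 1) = -4*s^2 + 3*s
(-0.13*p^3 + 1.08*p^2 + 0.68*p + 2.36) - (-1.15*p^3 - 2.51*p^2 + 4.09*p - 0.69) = 1.02*p^3 + 3.59*p^2 - 3.41*p + 3.05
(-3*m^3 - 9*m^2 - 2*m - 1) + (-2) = -3*m^3 - 9*m^2 - 2*m - 3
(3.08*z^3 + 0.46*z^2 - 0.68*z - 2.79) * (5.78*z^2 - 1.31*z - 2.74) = 17.8024*z^5 - 1.376*z^4 - 12.9722*z^3 - 16.4958*z^2 + 5.5181*z + 7.6446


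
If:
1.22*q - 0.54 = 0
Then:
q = 0.44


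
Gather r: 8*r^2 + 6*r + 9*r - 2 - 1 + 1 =8*r^2 + 15*r - 2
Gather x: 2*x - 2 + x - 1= 3*x - 3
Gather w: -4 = -4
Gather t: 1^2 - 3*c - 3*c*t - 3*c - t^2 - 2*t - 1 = -6*c - t^2 + t*(-3*c - 2)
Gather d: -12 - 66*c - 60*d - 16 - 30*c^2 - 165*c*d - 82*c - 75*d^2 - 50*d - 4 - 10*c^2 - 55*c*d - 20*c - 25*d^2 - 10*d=-40*c^2 - 168*c - 100*d^2 + d*(-220*c - 120) - 32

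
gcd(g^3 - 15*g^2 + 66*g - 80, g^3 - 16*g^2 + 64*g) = g - 8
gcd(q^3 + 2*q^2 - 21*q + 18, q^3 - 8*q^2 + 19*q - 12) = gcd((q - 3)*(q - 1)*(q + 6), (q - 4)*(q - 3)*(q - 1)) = q^2 - 4*q + 3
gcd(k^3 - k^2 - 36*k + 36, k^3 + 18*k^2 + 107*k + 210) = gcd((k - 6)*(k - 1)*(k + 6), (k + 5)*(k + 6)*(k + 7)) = k + 6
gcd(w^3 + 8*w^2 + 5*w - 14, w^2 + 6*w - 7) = w^2 + 6*w - 7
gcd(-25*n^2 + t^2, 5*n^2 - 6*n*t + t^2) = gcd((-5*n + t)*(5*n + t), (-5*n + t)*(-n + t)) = -5*n + t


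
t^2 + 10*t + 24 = (t + 4)*(t + 6)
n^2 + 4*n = n*(n + 4)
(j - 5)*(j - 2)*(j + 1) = j^3 - 6*j^2 + 3*j + 10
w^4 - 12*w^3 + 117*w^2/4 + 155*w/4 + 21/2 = (w - 7)*(w - 6)*(w + 1/2)^2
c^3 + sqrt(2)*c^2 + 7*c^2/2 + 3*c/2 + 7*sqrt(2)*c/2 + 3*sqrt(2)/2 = (c + 1/2)*(c + 3)*(c + sqrt(2))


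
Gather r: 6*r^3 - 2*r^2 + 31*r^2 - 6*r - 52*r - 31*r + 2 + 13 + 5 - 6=6*r^3 + 29*r^2 - 89*r + 14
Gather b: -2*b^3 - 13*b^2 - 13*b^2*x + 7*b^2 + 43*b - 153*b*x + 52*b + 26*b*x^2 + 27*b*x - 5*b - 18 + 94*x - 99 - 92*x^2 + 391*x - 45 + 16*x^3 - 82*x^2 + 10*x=-2*b^3 + b^2*(-13*x - 6) + b*(26*x^2 - 126*x + 90) + 16*x^3 - 174*x^2 + 495*x - 162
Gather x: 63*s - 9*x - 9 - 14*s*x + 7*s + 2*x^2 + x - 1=70*s + 2*x^2 + x*(-14*s - 8) - 10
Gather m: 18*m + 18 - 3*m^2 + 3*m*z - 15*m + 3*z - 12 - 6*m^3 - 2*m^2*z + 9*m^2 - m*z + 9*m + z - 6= -6*m^3 + m^2*(6 - 2*z) + m*(2*z + 12) + 4*z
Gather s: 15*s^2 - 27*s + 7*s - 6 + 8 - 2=15*s^2 - 20*s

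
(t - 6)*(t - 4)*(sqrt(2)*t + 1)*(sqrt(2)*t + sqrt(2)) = 2*t^4 - 18*t^3 + sqrt(2)*t^3 - 9*sqrt(2)*t^2 + 28*t^2 + 14*sqrt(2)*t + 48*t + 24*sqrt(2)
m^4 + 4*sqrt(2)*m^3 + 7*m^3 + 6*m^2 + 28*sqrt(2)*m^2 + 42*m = m*(m + 7)*(m + sqrt(2))*(m + 3*sqrt(2))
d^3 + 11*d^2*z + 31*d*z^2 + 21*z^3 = (d + z)*(d + 3*z)*(d + 7*z)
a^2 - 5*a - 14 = (a - 7)*(a + 2)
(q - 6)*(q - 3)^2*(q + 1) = q^4 - 11*q^3 + 33*q^2 - 9*q - 54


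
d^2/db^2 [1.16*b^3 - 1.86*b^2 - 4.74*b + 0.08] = 6.96*b - 3.72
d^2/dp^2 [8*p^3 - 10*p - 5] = 48*p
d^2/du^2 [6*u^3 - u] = 36*u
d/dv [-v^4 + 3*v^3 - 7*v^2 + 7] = v*(-4*v^2 + 9*v - 14)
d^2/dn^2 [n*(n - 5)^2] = 6*n - 20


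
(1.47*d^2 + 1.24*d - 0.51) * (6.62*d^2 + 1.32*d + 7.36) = 9.7314*d^4 + 10.1492*d^3 + 9.0798*d^2 + 8.4532*d - 3.7536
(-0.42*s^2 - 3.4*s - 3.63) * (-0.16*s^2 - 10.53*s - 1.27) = 0.0672*s^4 + 4.9666*s^3 + 36.9162*s^2 + 42.5419*s + 4.6101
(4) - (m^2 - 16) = 20 - m^2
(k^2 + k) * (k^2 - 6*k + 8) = k^4 - 5*k^3 + 2*k^2 + 8*k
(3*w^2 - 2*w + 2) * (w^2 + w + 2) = 3*w^4 + w^3 + 6*w^2 - 2*w + 4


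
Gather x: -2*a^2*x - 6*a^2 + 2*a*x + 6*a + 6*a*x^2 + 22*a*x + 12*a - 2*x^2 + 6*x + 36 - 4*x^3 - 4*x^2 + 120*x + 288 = -6*a^2 + 18*a - 4*x^3 + x^2*(6*a - 6) + x*(-2*a^2 + 24*a + 126) + 324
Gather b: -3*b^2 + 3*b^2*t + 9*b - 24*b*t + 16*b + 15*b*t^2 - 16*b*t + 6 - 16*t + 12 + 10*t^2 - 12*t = b^2*(3*t - 3) + b*(15*t^2 - 40*t + 25) + 10*t^2 - 28*t + 18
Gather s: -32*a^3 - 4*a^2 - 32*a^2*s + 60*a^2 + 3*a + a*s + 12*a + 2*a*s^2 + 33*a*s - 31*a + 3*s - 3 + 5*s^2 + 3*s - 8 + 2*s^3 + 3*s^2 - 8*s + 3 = -32*a^3 + 56*a^2 - 16*a + 2*s^3 + s^2*(2*a + 8) + s*(-32*a^2 + 34*a - 2) - 8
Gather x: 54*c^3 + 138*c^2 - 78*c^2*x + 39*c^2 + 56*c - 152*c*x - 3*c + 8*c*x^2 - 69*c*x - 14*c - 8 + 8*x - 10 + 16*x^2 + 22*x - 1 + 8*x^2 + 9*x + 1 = 54*c^3 + 177*c^2 + 39*c + x^2*(8*c + 24) + x*(-78*c^2 - 221*c + 39) - 18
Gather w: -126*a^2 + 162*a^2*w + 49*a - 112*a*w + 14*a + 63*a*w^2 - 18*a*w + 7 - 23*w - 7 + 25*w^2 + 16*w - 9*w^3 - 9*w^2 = -126*a^2 + 63*a - 9*w^3 + w^2*(63*a + 16) + w*(162*a^2 - 130*a - 7)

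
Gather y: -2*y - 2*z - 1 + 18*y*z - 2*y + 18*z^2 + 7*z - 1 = y*(18*z - 4) + 18*z^2 + 5*z - 2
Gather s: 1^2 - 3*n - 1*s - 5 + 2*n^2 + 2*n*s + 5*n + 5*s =2*n^2 + 2*n + s*(2*n + 4) - 4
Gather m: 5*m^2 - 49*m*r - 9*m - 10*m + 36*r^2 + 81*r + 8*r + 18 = 5*m^2 + m*(-49*r - 19) + 36*r^2 + 89*r + 18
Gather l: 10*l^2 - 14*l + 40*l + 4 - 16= 10*l^2 + 26*l - 12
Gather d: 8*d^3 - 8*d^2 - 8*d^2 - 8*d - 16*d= 8*d^3 - 16*d^2 - 24*d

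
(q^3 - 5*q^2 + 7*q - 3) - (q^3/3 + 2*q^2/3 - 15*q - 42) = 2*q^3/3 - 17*q^2/3 + 22*q + 39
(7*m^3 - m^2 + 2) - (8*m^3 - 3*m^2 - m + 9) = -m^3 + 2*m^2 + m - 7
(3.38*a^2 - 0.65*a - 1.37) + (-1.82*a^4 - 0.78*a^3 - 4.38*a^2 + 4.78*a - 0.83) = -1.82*a^4 - 0.78*a^3 - 1.0*a^2 + 4.13*a - 2.2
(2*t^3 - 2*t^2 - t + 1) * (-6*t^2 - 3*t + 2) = -12*t^5 + 6*t^4 + 16*t^3 - 7*t^2 - 5*t + 2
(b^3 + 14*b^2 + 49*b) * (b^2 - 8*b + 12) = b^5 + 6*b^4 - 51*b^3 - 224*b^2 + 588*b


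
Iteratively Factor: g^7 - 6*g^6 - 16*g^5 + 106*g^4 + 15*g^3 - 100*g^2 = (g + 1)*(g^6 - 7*g^5 - 9*g^4 + 115*g^3 - 100*g^2) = (g - 5)*(g + 1)*(g^5 - 2*g^4 - 19*g^3 + 20*g^2) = (g - 5)*(g + 1)*(g + 4)*(g^4 - 6*g^3 + 5*g^2) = g*(g - 5)*(g + 1)*(g + 4)*(g^3 - 6*g^2 + 5*g) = g*(g - 5)*(g - 1)*(g + 1)*(g + 4)*(g^2 - 5*g) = g*(g - 5)^2*(g - 1)*(g + 1)*(g + 4)*(g)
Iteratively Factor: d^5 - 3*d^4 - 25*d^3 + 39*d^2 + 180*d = (d + 3)*(d^4 - 6*d^3 - 7*d^2 + 60*d) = (d - 5)*(d + 3)*(d^3 - d^2 - 12*d) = (d - 5)*(d + 3)^2*(d^2 - 4*d) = d*(d - 5)*(d + 3)^2*(d - 4)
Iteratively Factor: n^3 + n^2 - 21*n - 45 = (n + 3)*(n^2 - 2*n - 15) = (n - 5)*(n + 3)*(n + 3)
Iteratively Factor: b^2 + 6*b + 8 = (b + 4)*(b + 2)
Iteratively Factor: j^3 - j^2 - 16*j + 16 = (j + 4)*(j^2 - 5*j + 4) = (j - 1)*(j + 4)*(j - 4)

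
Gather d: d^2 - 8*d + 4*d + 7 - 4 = d^2 - 4*d + 3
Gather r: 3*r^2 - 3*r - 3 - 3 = 3*r^2 - 3*r - 6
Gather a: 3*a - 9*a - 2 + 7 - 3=2 - 6*a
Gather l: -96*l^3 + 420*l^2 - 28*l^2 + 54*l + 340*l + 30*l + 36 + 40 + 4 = -96*l^3 + 392*l^2 + 424*l + 80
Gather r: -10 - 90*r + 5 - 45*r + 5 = -135*r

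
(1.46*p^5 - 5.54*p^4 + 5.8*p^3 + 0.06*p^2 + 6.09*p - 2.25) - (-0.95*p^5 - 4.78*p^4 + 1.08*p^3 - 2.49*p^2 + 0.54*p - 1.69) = 2.41*p^5 - 0.76*p^4 + 4.72*p^3 + 2.55*p^2 + 5.55*p - 0.56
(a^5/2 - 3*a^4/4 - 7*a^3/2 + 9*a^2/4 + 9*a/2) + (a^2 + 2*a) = a^5/2 - 3*a^4/4 - 7*a^3/2 + 13*a^2/4 + 13*a/2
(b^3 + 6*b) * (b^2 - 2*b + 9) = b^5 - 2*b^4 + 15*b^3 - 12*b^2 + 54*b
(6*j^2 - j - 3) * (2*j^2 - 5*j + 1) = 12*j^4 - 32*j^3 + 5*j^2 + 14*j - 3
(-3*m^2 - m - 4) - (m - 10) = -3*m^2 - 2*m + 6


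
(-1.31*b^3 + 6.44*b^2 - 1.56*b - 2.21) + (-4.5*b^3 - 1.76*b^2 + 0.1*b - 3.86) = -5.81*b^3 + 4.68*b^2 - 1.46*b - 6.07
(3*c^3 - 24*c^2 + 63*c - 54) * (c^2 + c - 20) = 3*c^5 - 21*c^4 - 21*c^3 + 489*c^2 - 1314*c + 1080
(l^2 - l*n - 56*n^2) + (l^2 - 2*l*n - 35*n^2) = 2*l^2 - 3*l*n - 91*n^2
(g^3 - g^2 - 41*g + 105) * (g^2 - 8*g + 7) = g^5 - 9*g^4 - 26*g^3 + 426*g^2 - 1127*g + 735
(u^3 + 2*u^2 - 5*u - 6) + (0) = u^3 + 2*u^2 - 5*u - 6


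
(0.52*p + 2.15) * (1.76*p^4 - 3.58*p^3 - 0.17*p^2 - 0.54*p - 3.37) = 0.9152*p^5 + 1.9224*p^4 - 7.7854*p^3 - 0.6463*p^2 - 2.9134*p - 7.2455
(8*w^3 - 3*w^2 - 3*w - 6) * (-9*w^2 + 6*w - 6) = -72*w^5 + 75*w^4 - 39*w^3 + 54*w^2 - 18*w + 36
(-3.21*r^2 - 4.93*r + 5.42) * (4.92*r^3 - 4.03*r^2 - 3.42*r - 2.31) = -15.7932*r^5 - 11.3193*r^4 + 57.5125*r^3 + 2.4331*r^2 - 7.1481*r - 12.5202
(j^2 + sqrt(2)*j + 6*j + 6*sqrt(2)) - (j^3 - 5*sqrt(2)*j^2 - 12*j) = -j^3 + j^2 + 5*sqrt(2)*j^2 + sqrt(2)*j + 18*j + 6*sqrt(2)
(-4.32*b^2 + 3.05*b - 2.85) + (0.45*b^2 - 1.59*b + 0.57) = -3.87*b^2 + 1.46*b - 2.28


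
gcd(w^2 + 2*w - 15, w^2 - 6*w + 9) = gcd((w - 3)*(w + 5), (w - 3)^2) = w - 3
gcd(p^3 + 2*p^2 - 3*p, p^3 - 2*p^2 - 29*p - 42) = p + 3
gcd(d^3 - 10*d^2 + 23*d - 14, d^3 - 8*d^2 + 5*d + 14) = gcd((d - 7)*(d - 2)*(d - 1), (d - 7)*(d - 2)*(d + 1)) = d^2 - 9*d + 14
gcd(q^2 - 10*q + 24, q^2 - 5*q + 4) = q - 4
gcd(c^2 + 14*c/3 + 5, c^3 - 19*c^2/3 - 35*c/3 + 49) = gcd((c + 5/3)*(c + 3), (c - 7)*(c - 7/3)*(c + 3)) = c + 3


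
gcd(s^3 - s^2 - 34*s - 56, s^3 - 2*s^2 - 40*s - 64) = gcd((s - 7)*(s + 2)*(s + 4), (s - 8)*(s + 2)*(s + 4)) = s^2 + 6*s + 8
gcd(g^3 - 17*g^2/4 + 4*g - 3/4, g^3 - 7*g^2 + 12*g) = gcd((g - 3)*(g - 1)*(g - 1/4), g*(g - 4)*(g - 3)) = g - 3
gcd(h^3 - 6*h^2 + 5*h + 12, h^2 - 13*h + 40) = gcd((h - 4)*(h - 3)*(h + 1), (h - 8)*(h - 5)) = 1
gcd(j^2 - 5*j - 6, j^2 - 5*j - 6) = j^2 - 5*j - 6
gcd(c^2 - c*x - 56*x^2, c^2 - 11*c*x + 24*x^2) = -c + 8*x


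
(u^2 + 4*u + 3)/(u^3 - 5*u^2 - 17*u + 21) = (u + 1)/(u^2 - 8*u + 7)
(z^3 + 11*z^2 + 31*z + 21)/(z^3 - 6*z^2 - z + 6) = (z^2 + 10*z + 21)/(z^2 - 7*z + 6)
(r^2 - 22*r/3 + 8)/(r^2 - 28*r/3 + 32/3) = (r - 6)/(r - 8)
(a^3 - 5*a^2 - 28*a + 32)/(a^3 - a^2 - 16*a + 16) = (a - 8)/(a - 4)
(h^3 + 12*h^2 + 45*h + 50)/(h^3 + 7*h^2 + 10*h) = (h + 5)/h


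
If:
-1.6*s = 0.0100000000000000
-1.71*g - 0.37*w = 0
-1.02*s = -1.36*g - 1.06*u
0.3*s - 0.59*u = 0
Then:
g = -0.00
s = -0.01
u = -0.00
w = 0.01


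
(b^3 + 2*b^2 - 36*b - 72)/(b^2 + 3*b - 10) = (b^3 + 2*b^2 - 36*b - 72)/(b^2 + 3*b - 10)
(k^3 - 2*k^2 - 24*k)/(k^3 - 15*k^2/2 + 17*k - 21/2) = 2*k*(k^2 - 2*k - 24)/(2*k^3 - 15*k^2 + 34*k - 21)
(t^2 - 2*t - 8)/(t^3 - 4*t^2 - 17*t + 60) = (t^2 - 2*t - 8)/(t^3 - 4*t^2 - 17*t + 60)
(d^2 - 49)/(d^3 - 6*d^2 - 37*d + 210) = (d + 7)/(d^2 + d - 30)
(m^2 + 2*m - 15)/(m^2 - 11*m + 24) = (m + 5)/(m - 8)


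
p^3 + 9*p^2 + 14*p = p*(p + 2)*(p + 7)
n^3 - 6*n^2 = n^2*(n - 6)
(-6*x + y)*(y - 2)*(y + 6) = -6*x*y^2 - 24*x*y + 72*x + y^3 + 4*y^2 - 12*y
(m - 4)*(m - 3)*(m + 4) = m^3 - 3*m^2 - 16*m + 48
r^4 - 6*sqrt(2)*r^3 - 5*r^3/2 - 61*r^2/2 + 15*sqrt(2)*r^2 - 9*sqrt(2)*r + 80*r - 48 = (r - 3/2)*(r - 1)*(r - 8*sqrt(2))*(r + 2*sqrt(2))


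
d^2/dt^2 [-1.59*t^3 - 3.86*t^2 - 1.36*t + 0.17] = -9.54*t - 7.72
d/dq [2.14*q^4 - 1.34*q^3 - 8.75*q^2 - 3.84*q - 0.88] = 8.56*q^3 - 4.02*q^2 - 17.5*q - 3.84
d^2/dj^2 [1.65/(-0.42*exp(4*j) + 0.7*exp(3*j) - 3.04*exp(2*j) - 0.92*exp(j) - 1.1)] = (-1.65*(1.68*exp(3*j) - 2.1*exp(2*j) + 6.08*exp(j) + 0.92)*(3.36*exp(3*j) - 4.2*exp(2*j) + 12.16*exp(j) + 1.84)*exp(j) + (11.088*exp(3*j) - 10.395*exp(2*j) + 20.064*exp(j) + 1.518)*(0.42*exp(4*j) - 0.7*exp(3*j) + 3.04*exp(2*j) + 0.92*exp(j) + 1.1))*exp(j)/(0.42*exp(4*j) - 0.7*exp(3*j) + 3.04*exp(2*j) + 0.92*exp(j) + 1.1)^3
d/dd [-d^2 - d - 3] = -2*d - 1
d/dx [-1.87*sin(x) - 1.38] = -1.87*cos(x)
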